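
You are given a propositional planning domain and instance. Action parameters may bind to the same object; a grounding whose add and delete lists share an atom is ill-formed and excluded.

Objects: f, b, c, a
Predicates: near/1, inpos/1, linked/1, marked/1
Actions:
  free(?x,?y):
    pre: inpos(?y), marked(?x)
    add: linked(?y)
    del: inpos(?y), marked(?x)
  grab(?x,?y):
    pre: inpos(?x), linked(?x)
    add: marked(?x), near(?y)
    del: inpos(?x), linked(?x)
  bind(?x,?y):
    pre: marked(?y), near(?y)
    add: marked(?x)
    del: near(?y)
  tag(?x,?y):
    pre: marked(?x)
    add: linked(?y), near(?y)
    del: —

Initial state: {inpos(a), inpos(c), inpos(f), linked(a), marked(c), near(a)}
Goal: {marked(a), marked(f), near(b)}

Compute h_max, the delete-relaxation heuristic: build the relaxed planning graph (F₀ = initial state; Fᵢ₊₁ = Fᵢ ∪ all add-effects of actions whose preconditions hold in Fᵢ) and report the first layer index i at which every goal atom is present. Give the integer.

F0 = init (6 atoms)
F1 = F0 ∪ {linked(b), linked(c), linked(f), marked(a), near(b), near(c), near(f)}  (13 atoms)
F2 = F1 ∪ {marked(b), marked(f)}  (15 atoms)
goal ⊆ F2  ⇒  h_max = 2

2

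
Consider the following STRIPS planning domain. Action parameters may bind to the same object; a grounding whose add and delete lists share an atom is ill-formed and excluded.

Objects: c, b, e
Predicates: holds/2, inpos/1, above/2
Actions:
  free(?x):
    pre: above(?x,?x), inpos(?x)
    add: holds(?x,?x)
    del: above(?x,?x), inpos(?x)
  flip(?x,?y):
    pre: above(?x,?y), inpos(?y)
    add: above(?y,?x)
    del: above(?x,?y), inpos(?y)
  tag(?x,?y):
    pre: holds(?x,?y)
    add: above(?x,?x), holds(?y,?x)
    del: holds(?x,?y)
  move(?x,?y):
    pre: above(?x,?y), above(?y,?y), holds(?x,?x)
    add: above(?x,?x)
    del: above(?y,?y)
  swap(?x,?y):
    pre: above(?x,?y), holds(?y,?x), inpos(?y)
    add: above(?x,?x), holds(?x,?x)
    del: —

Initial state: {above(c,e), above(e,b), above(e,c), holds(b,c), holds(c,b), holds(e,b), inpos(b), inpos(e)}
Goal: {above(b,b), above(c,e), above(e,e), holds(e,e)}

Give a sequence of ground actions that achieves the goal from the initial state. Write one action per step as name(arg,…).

1. tag(b,c)  →  {above(b,b), above(c,e), above(e,b), above(e,c), holds(c,b), holds(e,b), inpos(b), inpos(e)}
2. tag(e,b)  →  {above(b,b), above(c,e), above(e,b), above(e,c), above(e,e), holds(b,e), holds(c,b), inpos(b), inpos(e)}
3. swap(e,b)  →  {above(b,b), above(c,e), above(e,b), above(e,c), above(e,e), holds(b,e), holds(c,b), holds(e,e), inpos(b), inpos(e)}

tag(b,c); tag(e,b); swap(e,b)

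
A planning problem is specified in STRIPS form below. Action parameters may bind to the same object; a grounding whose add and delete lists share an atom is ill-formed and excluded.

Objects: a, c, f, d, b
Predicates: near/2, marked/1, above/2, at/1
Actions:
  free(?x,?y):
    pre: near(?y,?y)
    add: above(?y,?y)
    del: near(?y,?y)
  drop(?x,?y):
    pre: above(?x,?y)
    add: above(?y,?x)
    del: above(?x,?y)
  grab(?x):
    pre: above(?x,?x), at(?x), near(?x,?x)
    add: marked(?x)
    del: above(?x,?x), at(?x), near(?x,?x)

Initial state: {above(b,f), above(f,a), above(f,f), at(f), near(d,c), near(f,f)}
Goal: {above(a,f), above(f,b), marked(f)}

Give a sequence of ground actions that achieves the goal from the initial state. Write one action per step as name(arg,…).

drop(f,a); drop(b,f); grab(f)

1. drop(f,a)  →  {above(a,f), above(b,f), above(f,f), at(f), near(d,c), near(f,f)}
2. drop(b,f)  →  {above(a,f), above(f,b), above(f,f), at(f), near(d,c), near(f,f)}
3. grab(f)  →  {above(a,f), above(f,b), marked(f), near(d,c)}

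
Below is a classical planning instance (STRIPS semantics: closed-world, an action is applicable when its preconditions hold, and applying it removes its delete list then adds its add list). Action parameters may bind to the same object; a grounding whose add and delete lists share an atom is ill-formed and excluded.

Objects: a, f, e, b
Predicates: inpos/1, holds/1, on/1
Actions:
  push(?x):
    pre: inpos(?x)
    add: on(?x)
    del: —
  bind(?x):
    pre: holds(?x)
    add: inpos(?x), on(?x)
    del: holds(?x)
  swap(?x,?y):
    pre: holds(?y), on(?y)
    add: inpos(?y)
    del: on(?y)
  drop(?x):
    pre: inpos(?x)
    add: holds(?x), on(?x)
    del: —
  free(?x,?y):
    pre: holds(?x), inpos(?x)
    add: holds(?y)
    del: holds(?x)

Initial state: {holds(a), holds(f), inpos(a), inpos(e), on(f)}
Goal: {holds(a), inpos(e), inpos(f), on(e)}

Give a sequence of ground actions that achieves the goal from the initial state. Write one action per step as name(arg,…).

push(e); bind(f)

1. push(e)  →  {holds(a), holds(f), inpos(a), inpos(e), on(e), on(f)}
2. bind(f)  →  {holds(a), inpos(a), inpos(e), inpos(f), on(e), on(f)}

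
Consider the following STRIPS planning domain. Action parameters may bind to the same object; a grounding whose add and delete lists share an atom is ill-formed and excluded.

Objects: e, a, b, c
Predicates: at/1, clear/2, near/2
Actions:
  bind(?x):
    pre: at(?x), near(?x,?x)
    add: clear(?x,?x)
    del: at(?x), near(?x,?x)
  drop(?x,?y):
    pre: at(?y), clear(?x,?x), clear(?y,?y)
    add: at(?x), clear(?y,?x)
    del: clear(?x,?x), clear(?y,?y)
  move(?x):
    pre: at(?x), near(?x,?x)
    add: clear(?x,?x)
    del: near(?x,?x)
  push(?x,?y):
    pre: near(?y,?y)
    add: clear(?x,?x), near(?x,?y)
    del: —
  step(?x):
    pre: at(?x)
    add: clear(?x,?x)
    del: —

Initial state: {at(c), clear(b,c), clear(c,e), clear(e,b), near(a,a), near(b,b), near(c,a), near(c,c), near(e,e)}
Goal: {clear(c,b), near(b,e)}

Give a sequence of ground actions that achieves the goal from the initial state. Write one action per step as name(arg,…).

1. move(c)  →  {at(c), clear(b,c), clear(c,c), clear(c,e), clear(e,b), near(a,a), near(b,b), near(c,a), near(e,e)}
2. push(b,e)  →  {at(c), clear(b,b), clear(b,c), clear(c,c), clear(c,e), clear(e,b), near(a,a), near(b,b), near(b,e), near(c,a), near(e,e)}
3. drop(b,c)  →  {at(b), at(c), clear(b,c), clear(c,b), clear(c,e), clear(e,b), near(a,a), near(b,b), near(b,e), near(c,a), near(e,e)}

move(c); push(b,e); drop(b,c)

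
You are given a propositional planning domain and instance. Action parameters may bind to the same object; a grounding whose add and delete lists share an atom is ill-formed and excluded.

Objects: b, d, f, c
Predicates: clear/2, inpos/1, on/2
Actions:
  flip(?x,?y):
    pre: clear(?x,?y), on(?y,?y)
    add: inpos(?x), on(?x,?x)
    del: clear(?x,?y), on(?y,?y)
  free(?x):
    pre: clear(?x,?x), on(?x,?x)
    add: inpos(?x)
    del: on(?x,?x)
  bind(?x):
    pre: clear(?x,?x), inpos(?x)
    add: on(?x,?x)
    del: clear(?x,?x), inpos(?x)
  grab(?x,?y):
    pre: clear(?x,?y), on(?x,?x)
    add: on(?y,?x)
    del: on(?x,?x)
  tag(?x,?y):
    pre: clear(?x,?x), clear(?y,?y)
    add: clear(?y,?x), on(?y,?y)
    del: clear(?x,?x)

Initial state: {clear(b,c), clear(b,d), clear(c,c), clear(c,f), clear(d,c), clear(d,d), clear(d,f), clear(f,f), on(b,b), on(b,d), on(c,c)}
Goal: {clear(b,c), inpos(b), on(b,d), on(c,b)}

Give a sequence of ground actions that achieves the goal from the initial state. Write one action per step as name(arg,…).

1. flip(d,c)  →  {clear(b,c), clear(b,d), clear(c,c), clear(c,f), clear(d,d), clear(d,f), clear(f,f), inpos(d), on(b,b), on(b,d), on(d,d)}
2. flip(b,d)  →  {clear(b,c), clear(c,c), clear(c,f), clear(d,d), clear(d,f), clear(f,f), inpos(b), inpos(d), on(b,b), on(b,d)}
3. grab(b,c)  →  {clear(b,c), clear(c,c), clear(c,f), clear(d,d), clear(d,f), clear(f,f), inpos(b), inpos(d), on(b,d), on(c,b)}

flip(d,c); flip(b,d); grab(b,c)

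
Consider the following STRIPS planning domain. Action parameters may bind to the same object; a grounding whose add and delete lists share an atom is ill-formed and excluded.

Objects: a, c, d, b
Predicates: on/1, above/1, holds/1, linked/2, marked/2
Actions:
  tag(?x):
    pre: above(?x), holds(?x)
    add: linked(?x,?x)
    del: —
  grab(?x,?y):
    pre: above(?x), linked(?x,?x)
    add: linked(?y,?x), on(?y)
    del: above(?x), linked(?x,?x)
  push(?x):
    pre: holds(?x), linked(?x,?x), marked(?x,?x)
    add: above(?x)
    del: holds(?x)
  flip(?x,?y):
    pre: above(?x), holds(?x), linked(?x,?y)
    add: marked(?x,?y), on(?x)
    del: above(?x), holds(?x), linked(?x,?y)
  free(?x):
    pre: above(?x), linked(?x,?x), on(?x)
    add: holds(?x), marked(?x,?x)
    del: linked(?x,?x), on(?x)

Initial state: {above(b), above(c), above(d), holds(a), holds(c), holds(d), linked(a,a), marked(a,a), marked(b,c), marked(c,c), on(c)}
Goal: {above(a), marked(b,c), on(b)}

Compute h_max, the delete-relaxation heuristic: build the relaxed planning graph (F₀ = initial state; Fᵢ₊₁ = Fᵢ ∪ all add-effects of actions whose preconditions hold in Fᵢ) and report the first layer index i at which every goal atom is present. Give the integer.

2

F0 = init (11 atoms)
F1 = F0 ∪ {above(a), linked(c,c), linked(d,d)}  (14 atoms)
F2 = F1 ∪ {linked(a,c), linked(a,d), linked(b,a), linked(b,c), linked(b,d), linked(c,a), linked(c,d), linked(d,a), linked(d,c), marked(d,d), on(a), on(b), on(d)}  (27 atoms)
goal ⊆ F2  ⇒  h_max = 2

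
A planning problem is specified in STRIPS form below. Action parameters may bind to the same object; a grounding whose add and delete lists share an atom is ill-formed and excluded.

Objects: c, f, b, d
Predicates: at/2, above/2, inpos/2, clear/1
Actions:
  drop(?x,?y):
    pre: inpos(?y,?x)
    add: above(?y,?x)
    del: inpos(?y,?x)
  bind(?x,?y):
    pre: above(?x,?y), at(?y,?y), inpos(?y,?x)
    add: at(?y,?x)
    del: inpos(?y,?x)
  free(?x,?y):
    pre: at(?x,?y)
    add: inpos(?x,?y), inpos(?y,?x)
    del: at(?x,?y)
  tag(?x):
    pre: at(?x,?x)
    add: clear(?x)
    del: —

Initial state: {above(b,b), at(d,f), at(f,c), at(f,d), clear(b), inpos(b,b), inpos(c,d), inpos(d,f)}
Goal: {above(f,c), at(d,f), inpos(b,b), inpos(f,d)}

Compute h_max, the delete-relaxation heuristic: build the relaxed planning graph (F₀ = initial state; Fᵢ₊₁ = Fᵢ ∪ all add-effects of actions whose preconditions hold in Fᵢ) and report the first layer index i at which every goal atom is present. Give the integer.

2

F0 = init (8 atoms)
F1 = F0 ∪ {above(c,d), above(d,f), inpos(c,f), inpos(f,c), inpos(f,d)}  (13 atoms)
F2 = F1 ∪ {above(c,f), above(f,c), above(f,d)}  (16 atoms)
goal ⊆ F2  ⇒  h_max = 2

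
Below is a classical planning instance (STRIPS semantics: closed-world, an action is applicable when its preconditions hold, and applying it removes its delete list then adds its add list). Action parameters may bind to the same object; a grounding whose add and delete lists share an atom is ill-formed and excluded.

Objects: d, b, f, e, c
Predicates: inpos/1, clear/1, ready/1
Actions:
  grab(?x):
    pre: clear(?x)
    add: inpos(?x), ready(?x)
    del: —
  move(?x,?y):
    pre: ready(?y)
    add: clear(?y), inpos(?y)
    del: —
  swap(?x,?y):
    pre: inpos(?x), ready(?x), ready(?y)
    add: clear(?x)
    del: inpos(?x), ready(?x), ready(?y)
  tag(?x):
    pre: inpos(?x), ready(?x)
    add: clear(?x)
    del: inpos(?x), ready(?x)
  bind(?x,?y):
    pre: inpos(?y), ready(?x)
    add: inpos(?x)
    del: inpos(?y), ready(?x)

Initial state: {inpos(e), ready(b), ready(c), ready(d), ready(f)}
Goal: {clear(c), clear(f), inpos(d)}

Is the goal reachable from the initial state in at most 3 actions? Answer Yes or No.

Yes

1. move(d,d)  →  {clear(d), inpos(d), inpos(e), ready(b), ready(c), ready(d), ready(f)}
2. move(d,f)  →  {clear(d), clear(f), inpos(d), inpos(e), inpos(f), ready(b), ready(c), ready(d), ready(f)}
3. move(d,c)  →  {clear(c), clear(d), clear(f), inpos(c), inpos(d), inpos(e), inpos(f), ready(b), ready(c), ready(d), ready(f)}
optimal plan length = 3; 3 ≤ 3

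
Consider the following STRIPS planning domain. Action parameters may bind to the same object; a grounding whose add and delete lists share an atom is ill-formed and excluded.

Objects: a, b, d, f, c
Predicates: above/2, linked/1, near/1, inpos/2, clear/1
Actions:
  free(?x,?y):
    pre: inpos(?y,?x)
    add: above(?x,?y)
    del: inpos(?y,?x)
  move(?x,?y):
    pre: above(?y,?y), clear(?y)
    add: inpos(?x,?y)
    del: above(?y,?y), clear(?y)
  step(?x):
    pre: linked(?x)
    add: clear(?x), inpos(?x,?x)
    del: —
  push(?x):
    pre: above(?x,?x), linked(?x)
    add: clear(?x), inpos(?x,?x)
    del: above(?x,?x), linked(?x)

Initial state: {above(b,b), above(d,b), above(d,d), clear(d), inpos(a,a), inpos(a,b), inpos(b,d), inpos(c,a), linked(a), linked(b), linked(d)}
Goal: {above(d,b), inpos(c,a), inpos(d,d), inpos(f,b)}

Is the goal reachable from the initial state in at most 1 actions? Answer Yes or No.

1. move(d,d)  →  {above(b,b), above(d,b), inpos(a,a), inpos(a,b), inpos(b,d), inpos(c,a), inpos(d,d), linked(a), linked(b), linked(d)}
2. step(b)  →  {above(b,b), above(d,b), clear(b), inpos(a,a), inpos(a,b), inpos(b,b), inpos(b,d), inpos(c,a), inpos(d,d), linked(a), linked(b), linked(d)}
3. move(f,b)  →  {above(d,b), inpos(a,a), inpos(a,b), inpos(b,b), inpos(b,d), inpos(c,a), inpos(d,d), inpos(f,b), linked(a), linked(b), linked(d)}
optimal plan length = 3; 3 > 1

No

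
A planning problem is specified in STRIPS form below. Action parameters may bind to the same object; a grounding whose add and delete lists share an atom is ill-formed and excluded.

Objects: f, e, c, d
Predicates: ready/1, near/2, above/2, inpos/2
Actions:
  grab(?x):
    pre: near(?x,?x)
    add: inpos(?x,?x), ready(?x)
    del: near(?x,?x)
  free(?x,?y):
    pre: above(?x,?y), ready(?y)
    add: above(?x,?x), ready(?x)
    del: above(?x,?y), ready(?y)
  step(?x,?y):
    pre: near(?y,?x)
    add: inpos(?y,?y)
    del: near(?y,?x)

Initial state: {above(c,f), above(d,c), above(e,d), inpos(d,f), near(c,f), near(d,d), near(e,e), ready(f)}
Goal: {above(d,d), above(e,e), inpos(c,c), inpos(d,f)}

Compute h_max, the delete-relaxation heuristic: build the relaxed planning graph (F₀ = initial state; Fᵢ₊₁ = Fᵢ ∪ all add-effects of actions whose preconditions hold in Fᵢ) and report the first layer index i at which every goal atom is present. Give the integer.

2

F0 = init (8 atoms)
F1 = F0 ∪ {above(c,c), inpos(c,c), inpos(d,d), inpos(e,e), ready(c), ready(d), ready(e)}  (15 atoms)
F2 = F1 ∪ {above(d,d), above(e,e)}  (17 atoms)
goal ⊆ F2  ⇒  h_max = 2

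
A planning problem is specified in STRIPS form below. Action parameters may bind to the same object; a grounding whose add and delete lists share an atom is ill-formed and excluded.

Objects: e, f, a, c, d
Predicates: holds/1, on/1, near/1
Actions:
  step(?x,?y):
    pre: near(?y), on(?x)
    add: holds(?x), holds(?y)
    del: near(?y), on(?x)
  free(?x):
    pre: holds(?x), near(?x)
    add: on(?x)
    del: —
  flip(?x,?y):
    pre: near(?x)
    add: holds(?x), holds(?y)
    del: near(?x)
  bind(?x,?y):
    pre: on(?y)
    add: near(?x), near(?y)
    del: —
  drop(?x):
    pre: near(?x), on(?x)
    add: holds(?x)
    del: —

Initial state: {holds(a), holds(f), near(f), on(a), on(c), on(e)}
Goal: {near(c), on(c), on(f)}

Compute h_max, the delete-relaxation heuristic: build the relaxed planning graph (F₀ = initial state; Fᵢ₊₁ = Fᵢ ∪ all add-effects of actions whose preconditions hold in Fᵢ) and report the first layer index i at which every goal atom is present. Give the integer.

1

F0 = init (6 atoms)
F1 = F0 ∪ {holds(c), holds(d), holds(e), near(a), near(c), near(d), near(e), on(f)}  (14 atoms)
goal ⊆ F1  ⇒  h_max = 1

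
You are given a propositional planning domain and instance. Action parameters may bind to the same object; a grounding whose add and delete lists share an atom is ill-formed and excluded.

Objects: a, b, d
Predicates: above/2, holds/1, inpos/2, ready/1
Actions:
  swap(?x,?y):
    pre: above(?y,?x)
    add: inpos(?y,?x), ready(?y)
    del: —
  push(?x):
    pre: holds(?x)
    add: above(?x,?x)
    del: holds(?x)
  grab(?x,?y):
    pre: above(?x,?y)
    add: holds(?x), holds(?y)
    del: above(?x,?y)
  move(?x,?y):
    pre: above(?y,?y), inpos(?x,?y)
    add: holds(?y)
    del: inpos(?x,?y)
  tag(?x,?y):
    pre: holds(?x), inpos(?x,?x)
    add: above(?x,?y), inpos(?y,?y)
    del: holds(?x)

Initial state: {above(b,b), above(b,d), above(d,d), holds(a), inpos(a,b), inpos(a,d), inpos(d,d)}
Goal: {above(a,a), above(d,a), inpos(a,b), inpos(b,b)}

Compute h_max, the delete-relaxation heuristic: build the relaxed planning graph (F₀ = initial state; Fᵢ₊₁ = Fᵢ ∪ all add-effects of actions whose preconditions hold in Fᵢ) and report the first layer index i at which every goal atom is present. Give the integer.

2

F0 = init (7 atoms)
F1 = F0 ∪ {above(a,a), holds(b), holds(d), inpos(b,b), inpos(b,d), ready(b), ready(d)}  (14 atoms)
F2 = F1 ∪ {above(b,a), above(d,a), above(d,b), inpos(a,a), ready(a)}  (19 atoms)
goal ⊆ F2  ⇒  h_max = 2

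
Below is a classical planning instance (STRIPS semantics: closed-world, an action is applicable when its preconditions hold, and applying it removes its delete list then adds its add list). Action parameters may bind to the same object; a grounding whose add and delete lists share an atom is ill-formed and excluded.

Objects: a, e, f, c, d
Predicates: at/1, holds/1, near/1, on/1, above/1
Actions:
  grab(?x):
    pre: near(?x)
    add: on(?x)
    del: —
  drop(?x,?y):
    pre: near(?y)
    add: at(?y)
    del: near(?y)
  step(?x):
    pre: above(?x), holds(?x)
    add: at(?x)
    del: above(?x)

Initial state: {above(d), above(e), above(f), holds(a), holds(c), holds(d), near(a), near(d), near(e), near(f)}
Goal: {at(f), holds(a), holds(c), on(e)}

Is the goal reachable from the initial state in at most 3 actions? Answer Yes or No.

Yes

1. grab(e)  →  {above(d), above(e), above(f), holds(a), holds(c), holds(d), near(a), near(d), near(e), near(f), on(e)}
2. drop(a,f)  →  {above(d), above(e), above(f), at(f), holds(a), holds(c), holds(d), near(a), near(d), near(e), on(e)}
optimal plan length = 2; 2 ≤ 3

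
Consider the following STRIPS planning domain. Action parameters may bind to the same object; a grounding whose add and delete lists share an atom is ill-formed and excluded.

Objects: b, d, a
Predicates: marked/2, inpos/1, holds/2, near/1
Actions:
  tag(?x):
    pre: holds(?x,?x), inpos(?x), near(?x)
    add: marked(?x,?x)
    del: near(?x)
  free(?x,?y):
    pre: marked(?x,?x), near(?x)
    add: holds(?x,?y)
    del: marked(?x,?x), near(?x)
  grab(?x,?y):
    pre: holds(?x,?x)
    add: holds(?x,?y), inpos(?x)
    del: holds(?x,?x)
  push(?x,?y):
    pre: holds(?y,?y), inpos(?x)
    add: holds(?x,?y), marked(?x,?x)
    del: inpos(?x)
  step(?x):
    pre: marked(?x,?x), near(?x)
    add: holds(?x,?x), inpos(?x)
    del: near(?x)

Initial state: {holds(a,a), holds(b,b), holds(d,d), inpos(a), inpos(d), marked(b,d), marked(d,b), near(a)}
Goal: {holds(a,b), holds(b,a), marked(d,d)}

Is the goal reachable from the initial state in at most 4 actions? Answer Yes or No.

Yes

1. grab(b,a)  →  {holds(a,a), holds(b,a), holds(d,d), inpos(a), inpos(b), inpos(d), marked(b,d), marked(d,b), near(a)}
2. grab(a,b)  →  {holds(a,b), holds(b,a), holds(d,d), inpos(a), inpos(b), inpos(d), marked(b,d), marked(d,b), near(a)}
3. push(d,d)  →  {holds(a,b), holds(b,a), holds(d,d), inpos(a), inpos(b), marked(b,d), marked(d,b), marked(d,d), near(a)}
optimal plan length = 3; 3 ≤ 4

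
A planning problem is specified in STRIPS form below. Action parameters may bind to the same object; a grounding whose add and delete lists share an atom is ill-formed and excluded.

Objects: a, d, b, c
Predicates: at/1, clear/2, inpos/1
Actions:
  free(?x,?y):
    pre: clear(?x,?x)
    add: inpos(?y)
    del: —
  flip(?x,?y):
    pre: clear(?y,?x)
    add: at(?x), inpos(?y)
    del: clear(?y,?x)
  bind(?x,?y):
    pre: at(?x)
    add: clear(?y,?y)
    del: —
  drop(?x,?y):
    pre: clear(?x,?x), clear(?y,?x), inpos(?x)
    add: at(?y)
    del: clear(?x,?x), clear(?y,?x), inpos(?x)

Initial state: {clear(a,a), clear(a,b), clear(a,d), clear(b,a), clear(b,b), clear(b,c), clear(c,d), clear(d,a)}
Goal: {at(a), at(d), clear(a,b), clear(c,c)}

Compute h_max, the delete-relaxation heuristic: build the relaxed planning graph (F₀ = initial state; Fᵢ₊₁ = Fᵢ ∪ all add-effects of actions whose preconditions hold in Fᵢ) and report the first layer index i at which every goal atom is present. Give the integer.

2

F0 = init (8 atoms)
F1 = F0 ∪ {at(a), at(b), at(c), at(d), inpos(a), inpos(b), inpos(c), inpos(d)}  (16 atoms)
F2 = F1 ∪ {clear(c,c), clear(d,d)}  (18 atoms)
goal ⊆ F2  ⇒  h_max = 2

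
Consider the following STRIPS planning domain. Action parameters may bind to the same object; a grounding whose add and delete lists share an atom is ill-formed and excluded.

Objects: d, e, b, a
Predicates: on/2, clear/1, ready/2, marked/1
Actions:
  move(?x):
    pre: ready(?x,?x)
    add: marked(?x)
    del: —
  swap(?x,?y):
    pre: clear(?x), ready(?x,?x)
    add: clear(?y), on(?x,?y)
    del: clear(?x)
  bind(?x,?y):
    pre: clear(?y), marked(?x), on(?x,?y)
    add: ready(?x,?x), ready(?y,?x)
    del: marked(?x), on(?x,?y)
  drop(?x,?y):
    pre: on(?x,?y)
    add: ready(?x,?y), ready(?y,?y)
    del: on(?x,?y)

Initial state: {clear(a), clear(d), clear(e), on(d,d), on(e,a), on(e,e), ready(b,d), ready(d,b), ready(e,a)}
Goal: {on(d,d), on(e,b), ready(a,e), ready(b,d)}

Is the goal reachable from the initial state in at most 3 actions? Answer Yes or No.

No

1. drop(e,e)  →  {clear(a), clear(d), clear(e), on(d,d), on(e,a), ready(b,d), ready(d,b), ready(e,a), ready(e,e)}
2. move(e)  →  {clear(a), clear(d), clear(e), marked(e), on(d,d), on(e,a), ready(b,d), ready(d,b), ready(e,a), ready(e,e)}
3. swap(e,b)  →  {clear(a), clear(b), clear(d), marked(e), on(d,d), on(e,a), on(e,b), ready(b,d), ready(d,b), ready(e,a), ready(e,e)}
4. bind(e,a)  →  {clear(a), clear(b), clear(d), on(d,d), on(e,b), ready(a,e), ready(b,d), ready(d,b), ready(e,a), ready(e,e)}
optimal plan length = 4; 4 > 3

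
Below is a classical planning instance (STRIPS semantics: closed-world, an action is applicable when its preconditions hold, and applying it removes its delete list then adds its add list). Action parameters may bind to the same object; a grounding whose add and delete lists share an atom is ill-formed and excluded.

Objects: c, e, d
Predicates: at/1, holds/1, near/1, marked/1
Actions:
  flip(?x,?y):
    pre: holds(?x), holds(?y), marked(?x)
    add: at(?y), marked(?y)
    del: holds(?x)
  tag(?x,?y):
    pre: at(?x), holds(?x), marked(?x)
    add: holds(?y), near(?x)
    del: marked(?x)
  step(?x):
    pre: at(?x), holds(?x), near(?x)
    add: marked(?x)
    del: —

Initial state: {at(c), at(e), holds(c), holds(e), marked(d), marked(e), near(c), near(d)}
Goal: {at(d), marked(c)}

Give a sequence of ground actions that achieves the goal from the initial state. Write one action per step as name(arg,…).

1. tag(e,d)  →  {at(c), at(e), holds(c), holds(d), holds(e), marked(d), near(c), near(d), near(e)}
2. flip(d,d)  →  {at(c), at(d), at(e), holds(c), holds(e), marked(d), near(c), near(d), near(e)}
3. step(c)  →  {at(c), at(d), at(e), holds(c), holds(e), marked(c), marked(d), near(c), near(d), near(e)}

tag(e,d); flip(d,d); step(c)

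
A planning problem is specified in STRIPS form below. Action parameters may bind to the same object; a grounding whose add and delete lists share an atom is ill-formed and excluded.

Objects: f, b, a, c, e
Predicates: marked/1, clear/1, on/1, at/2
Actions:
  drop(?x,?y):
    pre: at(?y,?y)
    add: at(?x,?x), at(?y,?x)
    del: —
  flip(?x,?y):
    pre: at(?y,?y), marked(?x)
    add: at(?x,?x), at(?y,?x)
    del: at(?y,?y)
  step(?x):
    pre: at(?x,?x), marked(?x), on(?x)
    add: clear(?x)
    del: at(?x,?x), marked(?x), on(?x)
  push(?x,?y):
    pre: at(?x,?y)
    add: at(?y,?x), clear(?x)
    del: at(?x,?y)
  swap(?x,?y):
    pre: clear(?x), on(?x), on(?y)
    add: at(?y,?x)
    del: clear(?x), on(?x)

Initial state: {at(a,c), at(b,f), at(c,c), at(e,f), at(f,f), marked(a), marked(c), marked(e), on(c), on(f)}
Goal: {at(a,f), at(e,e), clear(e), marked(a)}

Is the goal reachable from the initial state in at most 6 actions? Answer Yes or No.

Yes

1. drop(a,f)  →  {at(a,a), at(a,c), at(b,f), at(c,c), at(e,f), at(f,a), at(f,f), marked(a), marked(c), marked(e), on(c), on(f)}
2. drop(f,a)  →  {at(a,a), at(a,c), at(a,f), at(b,f), at(c,c), at(e,f), at(f,a), at(f,f), marked(a), marked(c), marked(e), on(c), on(f)}
3. drop(e,f)  →  {at(a,a), at(a,c), at(a,f), at(b,f), at(c,c), at(e,e), at(e,f), at(f,a), at(f,e), at(f,f), marked(a), marked(c), marked(e), on(c), on(f)}
4. push(e,f)  →  {at(a,a), at(a,c), at(a,f), at(b,f), at(c,c), at(e,e), at(f,a), at(f,e), at(f,f), clear(e), marked(a), marked(c), marked(e), on(c), on(f)}
optimal plan length = 4; 4 ≤ 6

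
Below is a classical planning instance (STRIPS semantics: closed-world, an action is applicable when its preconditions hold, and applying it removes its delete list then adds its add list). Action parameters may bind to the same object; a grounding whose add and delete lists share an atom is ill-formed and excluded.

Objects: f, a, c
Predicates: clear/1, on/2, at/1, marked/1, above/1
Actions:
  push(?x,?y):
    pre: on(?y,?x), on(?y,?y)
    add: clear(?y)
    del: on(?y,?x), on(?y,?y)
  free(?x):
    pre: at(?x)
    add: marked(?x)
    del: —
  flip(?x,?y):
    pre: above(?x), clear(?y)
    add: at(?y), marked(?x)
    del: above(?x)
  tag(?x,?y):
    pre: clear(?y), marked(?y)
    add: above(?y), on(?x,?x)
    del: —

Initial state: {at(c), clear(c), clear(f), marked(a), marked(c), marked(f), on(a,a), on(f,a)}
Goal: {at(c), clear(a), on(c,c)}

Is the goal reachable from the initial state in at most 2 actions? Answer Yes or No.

Yes

1. push(a,a)  →  {at(c), clear(a), clear(c), clear(f), marked(a), marked(c), marked(f), on(f,a)}
2. tag(c,f)  →  {above(f), at(c), clear(a), clear(c), clear(f), marked(a), marked(c), marked(f), on(c,c), on(f,a)}
optimal plan length = 2; 2 ≤ 2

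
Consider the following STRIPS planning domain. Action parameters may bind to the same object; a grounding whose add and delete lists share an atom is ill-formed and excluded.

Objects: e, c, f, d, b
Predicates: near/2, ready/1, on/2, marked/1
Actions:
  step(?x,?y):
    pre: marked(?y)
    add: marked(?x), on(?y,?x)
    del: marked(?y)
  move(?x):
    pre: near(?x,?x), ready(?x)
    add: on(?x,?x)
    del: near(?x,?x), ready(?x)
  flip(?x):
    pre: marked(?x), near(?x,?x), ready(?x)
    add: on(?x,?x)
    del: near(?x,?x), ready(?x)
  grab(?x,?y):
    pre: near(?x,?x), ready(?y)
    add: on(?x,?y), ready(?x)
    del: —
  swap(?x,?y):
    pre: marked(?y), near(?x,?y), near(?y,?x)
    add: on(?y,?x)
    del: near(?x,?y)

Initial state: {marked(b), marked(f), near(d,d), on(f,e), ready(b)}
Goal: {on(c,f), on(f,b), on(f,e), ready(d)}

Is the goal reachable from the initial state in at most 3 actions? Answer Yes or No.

No

1. step(c,f)  →  {marked(b), marked(c), near(d,d), on(f,c), on(f,e), ready(b)}
2. step(f,c)  →  {marked(b), marked(f), near(d,d), on(c,f), on(f,c), on(f,e), ready(b)}
3. step(b,f)  →  {marked(b), near(d,d), on(c,f), on(f,b), on(f,c), on(f,e), ready(b)}
4. grab(d,b)  →  {marked(b), near(d,d), on(c,f), on(d,b), on(f,b), on(f,c), on(f,e), ready(b), ready(d)}
optimal plan length = 4; 4 > 3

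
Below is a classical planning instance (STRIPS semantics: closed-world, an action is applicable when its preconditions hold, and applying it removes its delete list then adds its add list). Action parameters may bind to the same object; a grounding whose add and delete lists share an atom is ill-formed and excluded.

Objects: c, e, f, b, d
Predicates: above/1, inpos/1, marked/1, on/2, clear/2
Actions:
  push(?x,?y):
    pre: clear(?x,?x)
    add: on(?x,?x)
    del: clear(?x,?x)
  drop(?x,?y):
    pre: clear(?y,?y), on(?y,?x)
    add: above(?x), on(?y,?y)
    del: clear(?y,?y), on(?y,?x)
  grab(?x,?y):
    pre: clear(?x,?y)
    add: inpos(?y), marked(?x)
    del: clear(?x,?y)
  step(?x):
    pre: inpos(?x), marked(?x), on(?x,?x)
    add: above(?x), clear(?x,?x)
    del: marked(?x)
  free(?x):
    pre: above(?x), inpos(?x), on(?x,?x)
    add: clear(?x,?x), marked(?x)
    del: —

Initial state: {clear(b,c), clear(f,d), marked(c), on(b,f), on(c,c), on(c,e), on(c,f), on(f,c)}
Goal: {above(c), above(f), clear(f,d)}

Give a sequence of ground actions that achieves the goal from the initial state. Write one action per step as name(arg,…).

grab(b,c); step(c); drop(f,c)

1. grab(b,c)  →  {clear(f,d), inpos(c), marked(b), marked(c), on(b,f), on(c,c), on(c,e), on(c,f), on(f,c)}
2. step(c)  →  {above(c), clear(c,c), clear(f,d), inpos(c), marked(b), on(b,f), on(c,c), on(c,e), on(c,f), on(f,c)}
3. drop(f,c)  →  {above(c), above(f), clear(f,d), inpos(c), marked(b), on(b,f), on(c,c), on(c,e), on(f,c)}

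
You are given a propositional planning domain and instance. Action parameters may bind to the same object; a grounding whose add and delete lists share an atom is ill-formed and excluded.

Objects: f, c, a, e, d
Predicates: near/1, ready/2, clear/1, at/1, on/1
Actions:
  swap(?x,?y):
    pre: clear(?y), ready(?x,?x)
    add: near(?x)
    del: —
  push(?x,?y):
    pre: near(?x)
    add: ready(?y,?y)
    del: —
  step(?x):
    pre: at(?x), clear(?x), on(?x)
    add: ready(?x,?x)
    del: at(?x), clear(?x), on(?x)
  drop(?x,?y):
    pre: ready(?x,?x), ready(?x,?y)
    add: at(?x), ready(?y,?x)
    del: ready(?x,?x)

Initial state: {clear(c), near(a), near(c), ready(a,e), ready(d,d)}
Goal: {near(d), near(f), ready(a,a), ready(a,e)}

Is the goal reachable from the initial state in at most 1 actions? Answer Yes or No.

1. swap(d,c)  →  {clear(c), near(a), near(c), near(d), ready(a,e), ready(d,d)}
2. push(c,f)  →  {clear(c), near(a), near(c), near(d), ready(a,e), ready(d,d), ready(f,f)}
3. swap(f,c)  →  {clear(c), near(a), near(c), near(d), near(f), ready(a,e), ready(d,d), ready(f,f)}
4. push(f,a)  →  {clear(c), near(a), near(c), near(d), near(f), ready(a,a), ready(a,e), ready(d,d), ready(f,f)}
optimal plan length = 4; 4 > 1

No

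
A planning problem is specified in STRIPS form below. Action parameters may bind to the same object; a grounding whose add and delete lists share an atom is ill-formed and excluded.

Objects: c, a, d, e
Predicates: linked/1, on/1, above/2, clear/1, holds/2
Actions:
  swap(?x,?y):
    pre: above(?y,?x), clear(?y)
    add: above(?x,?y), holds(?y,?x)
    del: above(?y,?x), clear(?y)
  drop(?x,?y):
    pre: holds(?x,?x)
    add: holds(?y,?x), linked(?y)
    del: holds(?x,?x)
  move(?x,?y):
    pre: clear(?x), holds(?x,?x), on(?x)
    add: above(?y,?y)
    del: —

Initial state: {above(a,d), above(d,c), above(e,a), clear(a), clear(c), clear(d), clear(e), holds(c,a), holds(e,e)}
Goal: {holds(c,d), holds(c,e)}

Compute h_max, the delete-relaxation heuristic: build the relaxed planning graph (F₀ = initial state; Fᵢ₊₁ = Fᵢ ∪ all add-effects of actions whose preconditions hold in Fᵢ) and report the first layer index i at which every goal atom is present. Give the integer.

2

F0 = init (9 atoms)
F1 = F0 ∪ {above(a,e), above(c,d), above(d,a), holds(a,d), holds(a,e), holds(c,e), holds(d,c), holds(d,e), holds(e,a), linked(a), linked(c), linked(d)}  (21 atoms)
F2 = F1 ∪ {holds(c,d), holds(d,a)}  (23 atoms)
goal ⊆ F2  ⇒  h_max = 2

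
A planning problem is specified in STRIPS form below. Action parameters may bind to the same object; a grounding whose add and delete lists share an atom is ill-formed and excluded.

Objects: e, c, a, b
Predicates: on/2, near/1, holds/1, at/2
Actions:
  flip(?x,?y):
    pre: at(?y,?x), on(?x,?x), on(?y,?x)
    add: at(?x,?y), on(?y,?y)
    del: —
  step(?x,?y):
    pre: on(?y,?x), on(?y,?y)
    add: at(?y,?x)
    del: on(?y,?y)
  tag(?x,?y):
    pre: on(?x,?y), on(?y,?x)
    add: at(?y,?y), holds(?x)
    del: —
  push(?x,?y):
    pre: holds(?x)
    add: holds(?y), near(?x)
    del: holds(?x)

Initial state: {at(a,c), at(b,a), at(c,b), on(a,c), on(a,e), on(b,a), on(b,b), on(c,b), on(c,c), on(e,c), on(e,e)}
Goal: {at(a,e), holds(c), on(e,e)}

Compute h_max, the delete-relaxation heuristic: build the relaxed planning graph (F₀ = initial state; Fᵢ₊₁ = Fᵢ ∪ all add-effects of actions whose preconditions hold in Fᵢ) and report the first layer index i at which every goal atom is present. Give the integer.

2

F0 = init (11 atoms)
F1 = F0 ∪ {at(b,b), at(b,c), at(c,a), at(c,c), at(e,c), at(e,e), holds(b), holds(c), holds(e), on(a,a)}  (21 atoms)
F2 = F1 ∪ {at(a,a), at(a,b), at(a,e), at(c,e), holds(a), near(b), near(c), near(e)}  (29 atoms)
goal ⊆ F2  ⇒  h_max = 2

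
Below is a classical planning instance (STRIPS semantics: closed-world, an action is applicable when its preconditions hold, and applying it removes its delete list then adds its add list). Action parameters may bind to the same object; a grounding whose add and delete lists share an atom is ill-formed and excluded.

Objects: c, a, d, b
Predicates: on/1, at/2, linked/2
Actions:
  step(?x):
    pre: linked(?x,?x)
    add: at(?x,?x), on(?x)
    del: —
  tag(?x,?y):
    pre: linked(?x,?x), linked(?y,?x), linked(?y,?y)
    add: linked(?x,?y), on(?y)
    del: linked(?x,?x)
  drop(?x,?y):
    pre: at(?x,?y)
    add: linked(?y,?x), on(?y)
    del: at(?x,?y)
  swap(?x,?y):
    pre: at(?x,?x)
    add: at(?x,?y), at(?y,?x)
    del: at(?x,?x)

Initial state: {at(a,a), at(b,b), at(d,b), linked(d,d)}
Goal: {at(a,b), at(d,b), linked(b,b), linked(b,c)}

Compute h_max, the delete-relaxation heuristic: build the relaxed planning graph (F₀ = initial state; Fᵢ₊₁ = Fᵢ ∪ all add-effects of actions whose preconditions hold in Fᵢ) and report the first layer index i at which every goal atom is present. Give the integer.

F0 = init (4 atoms)
F1 = F0 ∪ {at(a,b), at(a,c), at(a,d), at(b,a), at(b,c), at(b,d), at(c,a), at(c,b), at(d,a), at(d,d), linked(a,a), linked(b,b), linked(b,d), on(a), on(b), on(d)}  (20 atoms)
F2 = F1 ∪ {at(c,d), at(d,c), linked(a,b), linked(a,c), linked(a,d), linked(b,a), linked(b,c), linked(c,a), linked(c,b), linked(d,a), linked(d,b), on(c)}  (32 atoms)
goal ⊆ F2  ⇒  h_max = 2

2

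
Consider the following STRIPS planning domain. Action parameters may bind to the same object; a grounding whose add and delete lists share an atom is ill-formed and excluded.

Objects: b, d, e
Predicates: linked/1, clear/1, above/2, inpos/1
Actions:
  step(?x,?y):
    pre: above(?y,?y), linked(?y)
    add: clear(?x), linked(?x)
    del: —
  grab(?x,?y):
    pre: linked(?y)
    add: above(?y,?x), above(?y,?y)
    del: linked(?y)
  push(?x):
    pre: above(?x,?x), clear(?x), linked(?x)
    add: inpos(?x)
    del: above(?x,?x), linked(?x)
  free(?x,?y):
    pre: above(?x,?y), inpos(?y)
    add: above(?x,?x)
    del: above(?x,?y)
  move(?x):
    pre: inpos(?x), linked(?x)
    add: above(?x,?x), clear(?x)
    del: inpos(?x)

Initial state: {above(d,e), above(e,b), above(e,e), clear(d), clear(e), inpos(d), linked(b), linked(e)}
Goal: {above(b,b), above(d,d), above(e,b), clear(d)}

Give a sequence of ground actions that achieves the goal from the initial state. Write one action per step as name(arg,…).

step(d,e); grab(b,b); grab(b,d)

1. step(d,e)  →  {above(d,e), above(e,b), above(e,e), clear(d), clear(e), inpos(d), linked(b), linked(d), linked(e)}
2. grab(b,b)  →  {above(b,b), above(d,e), above(e,b), above(e,e), clear(d), clear(e), inpos(d), linked(d), linked(e)}
3. grab(b,d)  →  {above(b,b), above(d,b), above(d,d), above(d,e), above(e,b), above(e,e), clear(d), clear(e), inpos(d), linked(e)}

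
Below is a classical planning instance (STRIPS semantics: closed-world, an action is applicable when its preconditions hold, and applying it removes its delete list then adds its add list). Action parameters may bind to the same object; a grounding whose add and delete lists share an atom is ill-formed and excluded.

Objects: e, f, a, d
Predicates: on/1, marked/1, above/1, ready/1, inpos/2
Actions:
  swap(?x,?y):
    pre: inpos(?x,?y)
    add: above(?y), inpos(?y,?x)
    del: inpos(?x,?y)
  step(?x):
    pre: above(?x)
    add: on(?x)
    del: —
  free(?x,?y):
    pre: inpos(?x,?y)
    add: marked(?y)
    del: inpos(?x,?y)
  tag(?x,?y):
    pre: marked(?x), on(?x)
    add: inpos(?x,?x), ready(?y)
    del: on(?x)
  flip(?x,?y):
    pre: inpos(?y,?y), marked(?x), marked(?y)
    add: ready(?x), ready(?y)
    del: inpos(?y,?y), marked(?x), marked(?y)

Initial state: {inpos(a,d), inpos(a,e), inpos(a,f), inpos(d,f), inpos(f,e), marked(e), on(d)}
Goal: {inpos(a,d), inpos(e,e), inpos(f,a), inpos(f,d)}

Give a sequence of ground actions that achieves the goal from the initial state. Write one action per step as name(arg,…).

swap(f,e); swap(a,f); swap(d,f); step(e); tag(e,e)

1. swap(f,e)  →  {above(e), inpos(a,d), inpos(a,e), inpos(a,f), inpos(d,f), inpos(e,f), marked(e), on(d)}
2. swap(a,f)  →  {above(e), above(f), inpos(a,d), inpos(a,e), inpos(d,f), inpos(e,f), inpos(f,a), marked(e), on(d)}
3. swap(d,f)  →  {above(e), above(f), inpos(a,d), inpos(a,e), inpos(e,f), inpos(f,a), inpos(f,d), marked(e), on(d)}
4. step(e)  →  {above(e), above(f), inpos(a,d), inpos(a,e), inpos(e,f), inpos(f,a), inpos(f,d), marked(e), on(d), on(e)}
5. tag(e,e)  →  {above(e), above(f), inpos(a,d), inpos(a,e), inpos(e,e), inpos(e,f), inpos(f,a), inpos(f,d), marked(e), on(d), ready(e)}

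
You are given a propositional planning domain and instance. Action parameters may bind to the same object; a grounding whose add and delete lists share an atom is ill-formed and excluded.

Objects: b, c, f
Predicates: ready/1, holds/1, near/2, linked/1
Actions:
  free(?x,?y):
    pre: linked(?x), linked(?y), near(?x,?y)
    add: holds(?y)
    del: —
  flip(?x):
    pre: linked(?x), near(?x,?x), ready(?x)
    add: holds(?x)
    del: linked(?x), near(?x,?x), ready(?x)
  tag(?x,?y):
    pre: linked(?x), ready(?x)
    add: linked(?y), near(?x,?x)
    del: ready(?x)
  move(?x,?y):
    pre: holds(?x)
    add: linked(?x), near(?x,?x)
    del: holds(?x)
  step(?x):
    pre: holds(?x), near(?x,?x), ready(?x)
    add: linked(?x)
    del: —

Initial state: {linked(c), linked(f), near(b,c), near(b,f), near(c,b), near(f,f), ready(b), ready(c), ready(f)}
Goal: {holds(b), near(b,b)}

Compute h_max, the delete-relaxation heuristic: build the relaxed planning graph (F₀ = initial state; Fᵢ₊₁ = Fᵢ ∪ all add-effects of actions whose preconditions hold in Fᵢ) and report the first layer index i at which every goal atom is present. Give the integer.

F0 = init (9 atoms)
F1 = F0 ∪ {holds(f), linked(b), near(c,c)}  (12 atoms)
F2 = F1 ∪ {holds(b), holds(c), near(b,b)}  (15 atoms)
goal ⊆ F2  ⇒  h_max = 2

2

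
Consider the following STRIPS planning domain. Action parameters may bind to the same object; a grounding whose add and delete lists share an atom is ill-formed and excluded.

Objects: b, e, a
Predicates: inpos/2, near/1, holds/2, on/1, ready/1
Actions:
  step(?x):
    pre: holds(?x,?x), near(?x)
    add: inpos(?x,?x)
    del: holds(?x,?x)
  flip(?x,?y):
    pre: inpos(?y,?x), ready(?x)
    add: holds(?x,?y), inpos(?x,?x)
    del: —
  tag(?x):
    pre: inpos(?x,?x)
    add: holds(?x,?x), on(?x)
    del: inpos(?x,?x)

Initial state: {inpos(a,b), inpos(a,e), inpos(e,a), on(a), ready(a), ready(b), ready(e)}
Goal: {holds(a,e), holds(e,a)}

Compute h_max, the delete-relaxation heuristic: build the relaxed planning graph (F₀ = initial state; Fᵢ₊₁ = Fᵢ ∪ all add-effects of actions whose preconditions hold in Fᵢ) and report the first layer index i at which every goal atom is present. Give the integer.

F0 = init (7 atoms)
F1 = F0 ∪ {holds(a,e), holds(b,a), holds(e,a), inpos(a,a), inpos(b,b), inpos(e,e)}  (13 atoms)
goal ⊆ F1  ⇒  h_max = 1

1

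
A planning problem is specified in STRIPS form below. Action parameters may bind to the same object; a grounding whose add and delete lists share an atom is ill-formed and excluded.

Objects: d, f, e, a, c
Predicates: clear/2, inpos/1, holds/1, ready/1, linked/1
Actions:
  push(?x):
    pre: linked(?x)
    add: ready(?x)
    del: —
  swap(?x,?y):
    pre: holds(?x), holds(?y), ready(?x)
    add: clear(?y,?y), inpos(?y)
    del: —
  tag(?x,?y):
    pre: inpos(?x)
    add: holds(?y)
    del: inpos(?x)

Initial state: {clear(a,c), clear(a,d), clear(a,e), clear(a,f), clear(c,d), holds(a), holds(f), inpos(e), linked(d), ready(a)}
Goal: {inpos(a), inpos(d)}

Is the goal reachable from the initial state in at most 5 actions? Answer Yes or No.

Yes

1. swap(a,a)  →  {clear(a,a), clear(a,c), clear(a,d), clear(a,e), clear(a,f), clear(c,d), holds(a), holds(f), inpos(a), inpos(e), linked(d), ready(a)}
2. tag(e,d)  →  {clear(a,a), clear(a,c), clear(a,d), clear(a,e), clear(a,f), clear(c,d), holds(a), holds(d), holds(f), inpos(a), linked(d), ready(a)}
3. swap(a,d)  →  {clear(a,a), clear(a,c), clear(a,d), clear(a,e), clear(a,f), clear(c,d), clear(d,d), holds(a), holds(d), holds(f), inpos(a), inpos(d), linked(d), ready(a)}
optimal plan length = 3; 3 ≤ 5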